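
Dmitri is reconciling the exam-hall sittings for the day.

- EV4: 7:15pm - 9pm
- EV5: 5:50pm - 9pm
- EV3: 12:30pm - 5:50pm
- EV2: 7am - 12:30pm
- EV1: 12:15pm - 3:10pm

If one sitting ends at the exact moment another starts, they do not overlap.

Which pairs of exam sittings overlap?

Sorted by start: EV2, EV1, EV3, EV5, EV4.
EV1 starts before EV2 ends → EV2 and EV1 overlap.
EV3 starts exactly when EV2 ends (back-to-back, no overlap), so EV2 has no further overlaps.
EV3 starts before EV1 ends → EV1 and EV3 overlap.
EV5 starts after EV1 ends, so EV1 has no further overlaps.
EV5 starts exactly when EV3 ends (back-to-back, no overlap), so EV3 has no further overlaps.
EV4 starts before EV5 ends → EV5 and EV4 overlap.

EV1 & EV2, EV1 & EV3, EV4 & EV5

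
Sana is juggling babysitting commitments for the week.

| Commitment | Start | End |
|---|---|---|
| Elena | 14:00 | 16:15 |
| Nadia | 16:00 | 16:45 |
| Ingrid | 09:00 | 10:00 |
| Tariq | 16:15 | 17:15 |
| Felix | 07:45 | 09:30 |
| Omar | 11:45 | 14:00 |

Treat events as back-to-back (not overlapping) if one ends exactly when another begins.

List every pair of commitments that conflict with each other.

Check each pair: they overlap iff neither finishes before the other starts.
Sorted by start: Felix, Ingrid, Omar, Elena, Nadia, Tariq.
Ingrid starts before Felix ends → Felix and Ingrid overlap.
Omar starts after Felix ends, so nothing later overlaps Felix either.
Omar starts after Ingrid ends, so nothing later overlaps Ingrid either.
Elena starts exactly when Omar ends (back-to-back, no overlap), so nothing later overlaps Omar either.
Nadia starts before Elena ends → Elena and Nadia overlap.
Tariq starts exactly when Elena ends (back-to-back, no overlap).
Tariq starts before Nadia ends → Nadia and Tariq overlap.

Elena & Nadia, Felix & Ingrid, Nadia & Tariq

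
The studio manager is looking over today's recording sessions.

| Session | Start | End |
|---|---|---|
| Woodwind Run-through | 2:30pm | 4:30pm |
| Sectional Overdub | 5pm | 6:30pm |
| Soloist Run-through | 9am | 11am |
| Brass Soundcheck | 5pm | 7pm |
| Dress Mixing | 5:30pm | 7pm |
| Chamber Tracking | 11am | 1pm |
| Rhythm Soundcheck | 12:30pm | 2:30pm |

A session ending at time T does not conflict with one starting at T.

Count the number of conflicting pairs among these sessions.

Check each pair: they overlap iff neither finishes before the other starts.
Sorted by start: Soloist Run-through, Chamber Tracking, Rhythm Soundcheck, Woodwind Run-through, Brass Soundcheck, Sectional Overdub, Dress Mixing.
Chamber Tracking starts exactly when Soloist Run-through ends (back-to-back, no overlap), so nothing later overlaps Soloist Run-through either.
Rhythm Soundcheck starts before Chamber Tracking ends → Chamber Tracking and Rhythm Soundcheck overlap.
Woodwind Run-through starts after Chamber Tracking ends, so nothing later overlaps Chamber Tracking either.
Woodwind Run-through starts exactly when Rhythm Soundcheck ends (back-to-back, no overlap), so nothing later overlaps Rhythm Soundcheck either.
Brass Soundcheck starts after Woodwind Run-through ends, so nothing later overlaps Woodwind Run-through either.
Sectional Overdub starts before Brass Soundcheck ends → Brass Soundcheck and Sectional Overdub overlap.
Dress Mixing starts before Brass Soundcheck ends → Brass Soundcheck and Dress Mixing overlap.
Dress Mixing starts before Sectional Overdub ends → Sectional Overdub and Dress Mixing overlap.
Overlapping pairs: Brass Soundcheck & Dress Mixing, Brass Soundcheck & Sectional Overdub, Chamber Tracking & Rhythm Soundcheck, Dress Mixing & Sectional Overdub — 4 in total.

4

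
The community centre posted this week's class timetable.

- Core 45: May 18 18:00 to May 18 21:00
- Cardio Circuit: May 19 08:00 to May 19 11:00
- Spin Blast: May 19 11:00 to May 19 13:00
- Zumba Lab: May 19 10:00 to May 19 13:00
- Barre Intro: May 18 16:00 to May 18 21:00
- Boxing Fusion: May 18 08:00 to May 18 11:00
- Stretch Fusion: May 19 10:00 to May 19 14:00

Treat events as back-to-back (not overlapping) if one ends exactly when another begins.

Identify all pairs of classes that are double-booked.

Barre Intro & Core 45, Cardio Circuit & Stretch Fusion, Cardio Circuit & Zumba Lab, Spin Blast & Stretch Fusion, Spin Blast & Zumba Lab, Stretch Fusion & Zumba Lab

Sorted by start: Boxing Fusion, Barre Intro, Core 45, Cardio Circuit, Zumba Lab, Stretch Fusion, Spin Blast.
Barre Intro starts after Boxing Fusion ends — done with Boxing Fusion.
Core 45 starts before Barre Intro ends → Barre Intro and Core 45 overlap.
Cardio Circuit starts after Barre Intro ends — done with Barre Intro.
Cardio Circuit starts after Core 45 ends — done with Core 45.
Zumba Lab starts before Cardio Circuit ends → Cardio Circuit and Zumba Lab overlap.
Stretch Fusion starts before Cardio Circuit ends → Cardio Circuit and Stretch Fusion overlap.
Spin Blast starts exactly when Cardio Circuit ends (back-to-back, no overlap).
Stretch Fusion starts before Zumba Lab ends → Zumba Lab and Stretch Fusion overlap.
Spin Blast starts before Zumba Lab ends → Zumba Lab and Spin Blast overlap.
Spin Blast starts before Stretch Fusion ends → Stretch Fusion and Spin Blast overlap.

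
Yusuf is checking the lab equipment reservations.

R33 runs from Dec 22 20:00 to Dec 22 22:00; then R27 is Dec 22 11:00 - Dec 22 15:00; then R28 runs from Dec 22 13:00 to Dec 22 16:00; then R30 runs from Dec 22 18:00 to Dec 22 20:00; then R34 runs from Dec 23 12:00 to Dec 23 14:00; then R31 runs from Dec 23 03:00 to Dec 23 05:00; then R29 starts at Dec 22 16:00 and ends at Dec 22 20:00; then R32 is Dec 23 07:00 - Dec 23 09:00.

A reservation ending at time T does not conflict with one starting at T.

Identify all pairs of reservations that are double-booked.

R27 & R28, R29 & R30

Sorted by start: R27, R28, R29, R30, R33, R31, R32, R34.
R28 starts before R27 ends → R27 and R28 overlap.
R29 starts after R27 ends, so R27 has no further overlaps.
R29 starts exactly when R28 ends (back-to-back, no overlap), so R28 has no further overlaps.
R30 starts before R29 ends → R29 and R30 overlap.
R33 starts exactly when R29 ends (back-to-back, no overlap), so R29 has no further overlaps.
R33 starts exactly when R30 ends (back-to-back, no overlap), so R30 has no further overlaps.
R31 starts after R33 ends, so R33 has no further overlaps.
R32 starts after R31 ends, so R31 has no further overlaps.
R34 starts after R32 ends.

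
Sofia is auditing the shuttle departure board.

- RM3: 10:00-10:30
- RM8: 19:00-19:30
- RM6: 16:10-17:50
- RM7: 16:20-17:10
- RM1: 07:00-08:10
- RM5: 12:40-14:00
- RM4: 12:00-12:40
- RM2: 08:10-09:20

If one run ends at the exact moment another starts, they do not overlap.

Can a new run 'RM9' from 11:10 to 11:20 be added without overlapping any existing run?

Yes — the slot is free

RM1: ends 08:10 at or before RM9 starts 11:10 → clear.
RM2: ends 09:20 at or before RM9 starts 11:10 → clear.
RM3: ends 10:30 at or before RM9 starts 11:10 → clear.
RM4: starts 12:00 at or after RM9 ends 11:20 → clear.
RM5: starts 12:40 at or after RM9 ends 11:20 → clear.
RM6: starts 16:10 at or after RM9 ends 11:20 → clear.
RM7: starts 16:20 at or after RM9 ends 11:20 → clear.
RM8: starts 19:00 at or after RM9 ends 11:20 → clear.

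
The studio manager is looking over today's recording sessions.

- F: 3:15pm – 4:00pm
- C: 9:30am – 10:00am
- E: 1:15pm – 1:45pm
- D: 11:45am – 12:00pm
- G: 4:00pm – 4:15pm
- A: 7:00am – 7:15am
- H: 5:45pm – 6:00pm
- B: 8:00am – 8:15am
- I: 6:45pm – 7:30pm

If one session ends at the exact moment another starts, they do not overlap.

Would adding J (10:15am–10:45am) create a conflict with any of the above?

No — it doesn't clash with anything

A: ends 7:15am at or before J starts 10:15am → clear.
B: ends 8:15am at or before J starts 10:15am → clear.
C: ends 10:00am at or before J starts 10:15am → clear.
D: starts 11:45am at or after J ends 10:45am → clear.
E: starts 1:15pm at or after J ends 10:45am → clear.
F: starts 3:15pm at or after J ends 10:45am → clear.
G: starts 4:00pm at or after J ends 10:45am → clear.
H: starts 5:45pm at or after J ends 10:45am → clear.
I: starts 6:45pm at or after J ends 10:45am → clear.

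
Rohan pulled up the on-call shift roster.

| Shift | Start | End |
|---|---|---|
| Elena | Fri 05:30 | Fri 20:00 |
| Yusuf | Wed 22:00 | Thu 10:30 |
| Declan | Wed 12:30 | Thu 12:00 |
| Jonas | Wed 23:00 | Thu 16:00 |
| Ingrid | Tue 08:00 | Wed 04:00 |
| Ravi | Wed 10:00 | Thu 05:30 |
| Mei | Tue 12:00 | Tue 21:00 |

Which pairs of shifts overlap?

Declan & Jonas, Declan & Ravi, Declan & Yusuf, Ingrid & Mei, Jonas & Ravi, Jonas & Yusuf, Ravi & Yusuf

Two intervals overlap when each starts before the other ends.
Sorted by start: Ingrid, Mei, Ravi, Declan, Yusuf, Jonas, Elena.
Mei starts before Ingrid ends → Ingrid and Mei overlap.
Ravi starts after Ingrid ends — done with Ingrid.
Ravi starts after Mei ends — done with Mei.
Declan starts before Ravi ends → Ravi and Declan overlap.
Yusuf starts before Ravi ends → Ravi and Yusuf overlap.
Jonas starts before Ravi ends → Ravi and Jonas overlap.
Elena starts after Ravi ends.
Yusuf starts before Declan ends → Declan and Yusuf overlap.
Jonas starts before Declan ends → Declan and Jonas overlap.
Elena starts after Declan ends.
Jonas starts before Yusuf ends → Yusuf and Jonas overlap.
Elena starts after Yusuf ends.
Elena starts after Jonas ends.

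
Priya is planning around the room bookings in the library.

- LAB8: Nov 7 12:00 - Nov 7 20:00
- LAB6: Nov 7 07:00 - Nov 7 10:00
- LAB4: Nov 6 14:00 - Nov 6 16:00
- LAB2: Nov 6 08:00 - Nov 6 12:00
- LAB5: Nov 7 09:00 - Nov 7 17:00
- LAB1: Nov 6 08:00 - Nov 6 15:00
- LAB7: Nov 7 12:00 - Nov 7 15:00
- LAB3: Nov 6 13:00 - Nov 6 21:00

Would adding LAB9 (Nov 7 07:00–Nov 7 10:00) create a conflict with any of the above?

Yes — it overlaps LAB5, LAB6

LAB1: ends Nov 6 15:00 at or before LAB9 starts Nov 7 07:00 → clear.
LAB2: ends Nov 6 12:00 at or before LAB9 starts Nov 7 07:00 → clear.
LAB3: ends Nov 6 21:00 at or before LAB9 starts Nov 7 07:00 → clear.
LAB4: ends Nov 6 16:00 at or before LAB9 starts Nov 7 07:00 → clear.
LAB6: starts Nov 7 07:00 before LAB9 ends Nov 7 10:00, and ends Nov 7 10:00 after LAB9 starts Nov 7 07:00 → overlap.
LAB5: starts Nov 7 09:00 before LAB9 ends Nov 7 10:00, and ends Nov 7 17:00 after LAB9 starts Nov 7 07:00 → overlap.
LAB7: starts Nov 7 12:00 at or after LAB9 ends Nov 7 10:00 → clear.
LAB8: starts Nov 7 12:00 at or after LAB9 ends Nov 7 10:00 → clear.
LAB9 overlaps LAB5, LAB6.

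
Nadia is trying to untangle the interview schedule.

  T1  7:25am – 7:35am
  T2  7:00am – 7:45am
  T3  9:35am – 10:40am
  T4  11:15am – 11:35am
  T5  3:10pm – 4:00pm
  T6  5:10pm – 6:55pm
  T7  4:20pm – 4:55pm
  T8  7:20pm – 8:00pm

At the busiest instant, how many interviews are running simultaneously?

2

Sort all start/end points and keep a running count:
7:00am start T2 → 1
7:25am start T1 → 2
7:35am end T1 → 1
7:45am end T2 → 0
9:35am start T3 → 1
10:40am end T3 → 0
11:15am start T4 → 1
11:35am end T4 → 0
3:10pm start T5 → 1
4:00pm end T5 → 0
4:20pm start T7 → 1
4:55pm end T7 → 0
5:10pm start T6 → 1
6:55pm end T6 → 0
7:20pm start T8 → 1
8:00pm end T8 → 0
Peak is 2, at 7:25am (T1, T2).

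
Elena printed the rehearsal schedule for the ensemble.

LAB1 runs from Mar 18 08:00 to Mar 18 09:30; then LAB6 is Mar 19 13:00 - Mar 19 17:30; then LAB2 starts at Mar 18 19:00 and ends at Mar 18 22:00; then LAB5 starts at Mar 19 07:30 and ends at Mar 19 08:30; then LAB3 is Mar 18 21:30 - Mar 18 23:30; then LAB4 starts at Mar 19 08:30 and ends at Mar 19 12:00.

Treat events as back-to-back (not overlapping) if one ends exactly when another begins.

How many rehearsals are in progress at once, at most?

2

Sweep the timeline, counting +1 at each start and −1 at each end (ends before starts at a tie):
Mar 18 08:00 start LAB1 → 1
Mar 18 09:30 end LAB1 → 0
Mar 18 19:00 start LAB2 → 1
Mar 18 21:30 start LAB3 → 2
Mar 18 22:00 end LAB2 → 1
Mar 18 23:30 end LAB3 → 0
Mar 19 07:30 start LAB5 → 1
Mar 19 08:30 end LAB5 → 0
Mar 19 08:30 start LAB4 → 1
Mar 19 12:00 end LAB4 → 0
Mar 19 13:00 start LAB6 → 1
Mar 19 17:30 end LAB6 → 0
Peak is 2, at Mar 18 21:30 (LAB2, LAB3).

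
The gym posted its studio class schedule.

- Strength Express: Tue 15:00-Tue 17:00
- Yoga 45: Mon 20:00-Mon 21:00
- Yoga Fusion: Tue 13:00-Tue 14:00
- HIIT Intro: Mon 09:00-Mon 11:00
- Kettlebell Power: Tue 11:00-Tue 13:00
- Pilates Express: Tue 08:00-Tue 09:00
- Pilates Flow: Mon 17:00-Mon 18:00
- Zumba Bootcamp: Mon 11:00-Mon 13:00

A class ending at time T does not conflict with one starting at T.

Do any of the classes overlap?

Sorted by start: HIIT Intro, Zumba Bootcamp, Pilates Flow, Yoga 45, Pilates Express, Kettlebell Power, Yoga Fusion, Strength Express.
Zumba Bootcamp starts exactly when HIIT Intro ends (back-to-back, no overlap) — done with HIIT Intro.
Pilates Flow starts after Zumba Bootcamp ends — done with Zumba Bootcamp.
Yoga 45 starts after Pilates Flow ends — done with Pilates Flow.
Pilates Express starts after Yoga 45 ends — done with Yoga 45.
Kettlebell Power starts after Pilates Express ends — done with Pilates Express.
Yoga Fusion starts exactly when Kettlebell Power ends (back-to-back, no overlap) — done with Kettlebell Power.
Strength Express starts after Yoga Fusion ends.
Every pair is clear; the schedule has no overlaps.

No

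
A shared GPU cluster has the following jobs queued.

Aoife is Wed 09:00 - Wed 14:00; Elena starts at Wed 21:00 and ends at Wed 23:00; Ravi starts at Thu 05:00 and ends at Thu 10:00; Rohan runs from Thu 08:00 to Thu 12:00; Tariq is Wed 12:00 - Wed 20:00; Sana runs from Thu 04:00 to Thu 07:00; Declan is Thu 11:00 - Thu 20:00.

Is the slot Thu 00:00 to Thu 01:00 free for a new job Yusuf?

Yes — the slot is free

Aoife: ends Wed 14:00 at or before Yusuf starts Thu 00:00 → clear.
Tariq: ends Wed 20:00 at or before Yusuf starts Thu 00:00 → clear.
Elena: ends Wed 23:00 at or before Yusuf starts Thu 00:00 → clear.
Sana: starts Thu 04:00 at or after Yusuf ends Thu 01:00 → clear.
Ravi: starts Thu 05:00 at or after Yusuf ends Thu 01:00 → clear.
Rohan: starts Thu 08:00 at or after Yusuf ends Thu 01:00 → clear.
Declan: starts Thu 11:00 at or after Yusuf ends Thu 01:00 → clear.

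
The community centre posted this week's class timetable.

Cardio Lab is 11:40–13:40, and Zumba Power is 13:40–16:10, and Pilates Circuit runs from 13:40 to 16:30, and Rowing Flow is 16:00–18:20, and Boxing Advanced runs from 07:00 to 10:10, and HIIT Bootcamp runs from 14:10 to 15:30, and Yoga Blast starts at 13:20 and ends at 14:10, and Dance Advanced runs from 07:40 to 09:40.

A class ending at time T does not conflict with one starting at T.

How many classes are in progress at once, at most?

Walk through starts and ends in time order (an end at T is processed before a start at T):
07:00 start Boxing Advanced → 1
07:40 start Dance Advanced → 2
09:40 end Dance Advanced → 1
10:10 end Boxing Advanced → 0
11:40 start Cardio Lab → 1
13:20 start Yoga Blast → 2
13:40 end Cardio Lab → 1
13:40 start Pilates Circuit → 2
13:40 start Zumba Power → 3
14:10 end Yoga Blast → 2
14:10 start HIIT Bootcamp → 3
15:30 end HIIT Bootcamp → 2
16:00 start Rowing Flow → 3
16:10 end Zumba Power → 2
16:30 end Pilates Circuit → 1
18:20 end Rowing Flow → 0
Peak is 3, at 13:40 (Pilates Circuit, Yoga Blast, Zumba Power).

3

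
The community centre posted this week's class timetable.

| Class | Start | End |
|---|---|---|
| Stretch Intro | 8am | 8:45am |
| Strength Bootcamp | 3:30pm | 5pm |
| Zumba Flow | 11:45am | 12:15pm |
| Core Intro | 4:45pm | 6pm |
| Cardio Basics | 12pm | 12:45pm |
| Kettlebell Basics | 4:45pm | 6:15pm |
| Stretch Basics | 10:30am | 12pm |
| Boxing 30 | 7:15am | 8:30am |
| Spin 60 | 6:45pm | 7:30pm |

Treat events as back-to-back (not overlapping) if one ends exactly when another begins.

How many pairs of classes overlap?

6

Sorted by start: Boxing 30, Stretch Intro, Stretch Basics, Zumba Flow, Cardio Basics, Strength Bootcamp, Core Intro, Kettlebell Basics, Spin 60.
Stretch Intro starts before Boxing 30 ends → Boxing 30 and Stretch Intro overlap.
Stretch Basics starts after Boxing 30 ends, so nothing later overlaps Boxing 30 either.
Stretch Basics starts after Stretch Intro ends, so nothing later overlaps Stretch Intro either.
Zumba Flow starts before Stretch Basics ends → Stretch Basics and Zumba Flow overlap.
Cardio Basics starts exactly when Stretch Basics ends (back-to-back, no overlap), so nothing later overlaps Stretch Basics either.
Cardio Basics starts before Zumba Flow ends → Zumba Flow and Cardio Basics overlap.
Strength Bootcamp starts after Zumba Flow ends, so nothing later overlaps Zumba Flow either.
Strength Bootcamp starts after Cardio Basics ends, so nothing later overlaps Cardio Basics either.
Core Intro starts before Strength Bootcamp ends → Strength Bootcamp and Core Intro overlap.
Kettlebell Basics starts before Strength Bootcamp ends → Strength Bootcamp and Kettlebell Basics overlap.
Spin 60 starts after Strength Bootcamp ends.
Kettlebell Basics starts before Core Intro ends → Core Intro and Kettlebell Basics overlap.
Spin 60 starts after Core Intro ends.
Spin 60 starts after Kettlebell Basics ends.
Overlapping pairs: Boxing 30 & Stretch Intro, Cardio Basics & Zumba Flow, Core Intro & Kettlebell Basics, Core Intro & Strength Bootcamp, Kettlebell Basics & Strength Bootcamp, Stretch Basics & Zumba Flow — 6 in total.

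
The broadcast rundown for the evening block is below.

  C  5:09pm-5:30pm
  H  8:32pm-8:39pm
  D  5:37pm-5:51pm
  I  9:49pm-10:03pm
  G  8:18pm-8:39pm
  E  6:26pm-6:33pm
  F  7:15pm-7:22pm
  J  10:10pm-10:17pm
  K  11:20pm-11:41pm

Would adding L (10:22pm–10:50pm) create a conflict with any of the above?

No — it doesn't clash with anything

C: ends 5:30pm at or before L starts 10:22pm → clear.
D: ends 5:51pm at or before L starts 10:22pm → clear.
E: ends 6:33pm at or before L starts 10:22pm → clear.
F: ends 7:22pm at or before L starts 10:22pm → clear.
G: ends 8:39pm at or before L starts 10:22pm → clear.
H: ends 8:39pm at or before L starts 10:22pm → clear.
I: ends 10:03pm at or before L starts 10:22pm → clear.
J: ends 10:17pm at or before L starts 10:22pm → clear.
K: starts 11:20pm at or after L ends 10:50pm → clear.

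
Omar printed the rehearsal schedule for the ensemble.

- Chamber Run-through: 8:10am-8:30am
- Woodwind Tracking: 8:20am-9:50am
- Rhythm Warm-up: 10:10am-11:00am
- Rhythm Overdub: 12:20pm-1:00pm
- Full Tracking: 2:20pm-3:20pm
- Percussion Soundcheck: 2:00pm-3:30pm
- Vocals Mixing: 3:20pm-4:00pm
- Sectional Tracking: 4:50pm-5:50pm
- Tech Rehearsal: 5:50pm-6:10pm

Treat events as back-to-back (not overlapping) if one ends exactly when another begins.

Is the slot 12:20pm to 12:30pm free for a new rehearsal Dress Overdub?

No — it overlaps Rhythm Overdub

Chamber Run-through: ends 8:30am at or before Dress Overdub starts 12:20pm → clear.
Woodwind Tracking: ends 9:50am at or before Dress Overdub starts 12:20pm → clear.
Rhythm Warm-up: ends 11:00am at or before Dress Overdub starts 12:20pm → clear.
Rhythm Overdub: starts 12:20pm before Dress Overdub ends 12:30pm, and ends 1:00pm after Dress Overdub starts 12:20pm → overlap.
Percussion Soundcheck: starts 2:00pm at or after Dress Overdub ends 12:30pm → clear.
Full Tracking: starts 2:20pm at or after Dress Overdub ends 12:30pm → clear.
Vocals Mixing: starts 3:20pm at or after Dress Overdub ends 12:30pm → clear.
Sectional Tracking: starts 4:50pm at or after Dress Overdub ends 12:30pm → clear.
Tech Rehearsal: starts 5:50pm at or after Dress Overdub ends 12:30pm → clear.
Dress Overdub overlaps Rhythm Overdub.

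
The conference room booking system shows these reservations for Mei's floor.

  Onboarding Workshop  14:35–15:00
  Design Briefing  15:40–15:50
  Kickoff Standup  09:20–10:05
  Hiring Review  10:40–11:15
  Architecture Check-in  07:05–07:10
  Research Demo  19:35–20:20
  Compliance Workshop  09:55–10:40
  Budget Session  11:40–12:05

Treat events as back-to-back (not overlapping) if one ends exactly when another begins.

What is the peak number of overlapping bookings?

Sort all start/end points and keep a running count:
07:05 start Architecture Check-in → 1
07:10 end Architecture Check-in → 0
09:20 start Kickoff Standup → 1
09:55 start Compliance Workshop → 2
10:05 end Kickoff Standup → 1
10:40 end Compliance Workshop → 0
10:40 start Hiring Review → 1
11:15 end Hiring Review → 0
11:40 start Budget Session → 1
12:05 end Budget Session → 0
14:35 start Onboarding Workshop → 1
15:00 end Onboarding Workshop → 0
15:40 start Design Briefing → 1
15:50 end Design Briefing → 0
19:35 start Research Demo → 1
20:20 end Research Demo → 0
Peak is 2, at 09:55 (Compliance Workshop, Kickoff Standup).

2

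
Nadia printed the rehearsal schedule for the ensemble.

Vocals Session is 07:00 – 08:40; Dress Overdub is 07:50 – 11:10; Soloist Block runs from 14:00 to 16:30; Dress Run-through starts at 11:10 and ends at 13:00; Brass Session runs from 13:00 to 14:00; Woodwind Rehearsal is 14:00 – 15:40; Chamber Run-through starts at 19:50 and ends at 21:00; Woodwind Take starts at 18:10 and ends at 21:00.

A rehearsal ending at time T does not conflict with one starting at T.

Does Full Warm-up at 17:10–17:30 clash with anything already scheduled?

No — it doesn't clash with anything

Vocals Session: ends 08:40 at or before Full Warm-up starts 17:10 → clear.
Dress Overdub: ends 11:10 at or before Full Warm-up starts 17:10 → clear.
Dress Run-through: ends 13:00 at or before Full Warm-up starts 17:10 → clear.
Brass Session: ends 14:00 at or before Full Warm-up starts 17:10 → clear.
Soloist Block: ends 16:30 at or before Full Warm-up starts 17:10 → clear.
Woodwind Rehearsal: ends 15:40 at or before Full Warm-up starts 17:10 → clear.
Woodwind Take: starts 18:10 at or after Full Warm-up ends 17:30 → clear.
Chamber Run-through: starts 19:50 at or after Full Warm-up ends 17:30 → clear.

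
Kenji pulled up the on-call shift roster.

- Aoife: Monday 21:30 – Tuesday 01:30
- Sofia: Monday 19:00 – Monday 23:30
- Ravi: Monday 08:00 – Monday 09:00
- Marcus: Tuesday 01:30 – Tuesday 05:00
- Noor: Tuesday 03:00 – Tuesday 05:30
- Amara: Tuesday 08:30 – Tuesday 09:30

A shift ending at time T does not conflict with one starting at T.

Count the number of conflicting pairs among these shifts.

2

Sorted by start: Ravi, Sofia, Aoife, Marcus, Noor, Amara.
Sofia starts after Ravi ends; Ravi is clear from here.
Aoife starts before Sofia ends → Sofia and Aoife overlap.
Marcus starts after Sofia ends; Sofia is clear from here.
Marcus starts exactly when Aoife ends (back-to-back, no overlap); Aoife is clear from here.
Noor starts before Marcus ends → Marcus and Noor overlap.
Amara starts after Marcus ends.
Amara starts after Noor ends.
Overlapping pairs: Aoife & Sofia, Marcus & Noor — 2 in total.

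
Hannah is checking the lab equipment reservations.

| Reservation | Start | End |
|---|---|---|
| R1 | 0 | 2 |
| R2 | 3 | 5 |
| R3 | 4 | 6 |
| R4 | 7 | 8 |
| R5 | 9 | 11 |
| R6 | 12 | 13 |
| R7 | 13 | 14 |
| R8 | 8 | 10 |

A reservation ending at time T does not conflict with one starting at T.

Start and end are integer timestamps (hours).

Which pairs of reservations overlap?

Sorted by start: R1, R2, R3, R4, R8, R5, R6, R7.
R2 starts after R1 ends — done with R1.
R3 starts before R2 ends → R2 and R3 overlap.
R4 starts after R2 ends — done with R2.
R4 starts after R3 ends — done with R3.
R8 starts exactly when R4 ends (back-to-back, no overlap) — done with R4.
R5 starts before R8 ends → R8 and R5 overlap.
R6 starts after R8 ends — done with R8.
R6 starts after R5 ends — done with R5.
R7 starts exactly when R6 ends (back-to-back, no overlap).

R2 & R3, R5 & R8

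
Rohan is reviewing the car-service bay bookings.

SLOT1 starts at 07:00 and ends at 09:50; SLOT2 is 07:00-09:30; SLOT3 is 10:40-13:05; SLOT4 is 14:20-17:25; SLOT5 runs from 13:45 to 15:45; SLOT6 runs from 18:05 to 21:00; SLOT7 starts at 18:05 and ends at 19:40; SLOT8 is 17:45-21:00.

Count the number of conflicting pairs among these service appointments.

Sorted by start: SLOT1, SLOT2, SLOT3, SLOT5, SLOT4, SLOT8, SLOT6, SLOT7.
SLOT2 starts before SLOT1 ends → SLOT1 and SLOT2 overlap.
SLOT3 starts after SLOT1 ends; SLOT1 is clear from here.
SLOT3 starts after SLOT2 ends; SLOT2 is clear from here.
SLOT5 starts after SLOT3 ends; SLOT3 is clear from here.
SLOT4 starts before SLOT5 ends → SLOT5 and SLOT4 overlap.
SLOT8 starts after SLOT5 ends; SLOT5 is clear from here.
SLOT8 starts after SLOT4 ends; SLOT4 is clear from here.
SLOT6 starts before SLOT8 ends → SLOT8 and SLOT6 overlap.
SLOT7 starts before SLOT8 ends → SLOT8 and SLOT7 overlap.
SLOT7 starts before SLOT6 ends → SLOT6 and SLOT7 overlap.
Overlapping pairs: SLOT1 & SLOT2, SLOT4 & SLOT5, SLOT6 & SLOT7, SLOT6 & SLOT8, SLOT7 & SLOT8 — 5 in total.

5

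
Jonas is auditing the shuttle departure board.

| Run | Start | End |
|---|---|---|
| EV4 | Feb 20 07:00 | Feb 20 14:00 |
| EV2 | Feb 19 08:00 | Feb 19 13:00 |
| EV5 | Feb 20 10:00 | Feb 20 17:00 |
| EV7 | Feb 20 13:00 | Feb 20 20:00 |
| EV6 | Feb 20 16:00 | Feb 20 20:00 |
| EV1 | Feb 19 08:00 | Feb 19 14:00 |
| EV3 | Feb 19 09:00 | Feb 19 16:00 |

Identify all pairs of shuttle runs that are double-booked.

Sorted by start: EV1, EV2, EV3, EV4, EV5, EV7, EV6.
EV2 starts before EV1 ends → EV1 and EV2 overlap.
EV3 starts before EV1 ends → EV1 and EV3 overlap.
EV4 starts after EV1 ends, so nothing later overlaps EV1 either.
EV3 starts before EV2 ends → EV2 and EV3 overlap.
EV4 starts after EV2 ends, so nothing later overlaps EV2 either.
EV4 starts after EV3 ends, so nothing later overlaps EV3 either.
EV5 starts before EV4 ends → EV4 and EV5 overlap.
EV7 starts before EV4 ends → EV4 and EV7 overlap.
EV6 starts after EV4 ends.
EV7 starts before EV5 ends → EV5 and EV7 overlap.
EV6 starts before EV5 ends → EV5 and EV6 overlap.
EV6 starts before EV7 ends → EV7 and EV6 overlap.

EV1 & EV2, EV1 & EV3, EV2 & EV3, EV4 & EV5, EV4 & EV7, EV5 & EV6, EV5 & EV7, EV6 & EV7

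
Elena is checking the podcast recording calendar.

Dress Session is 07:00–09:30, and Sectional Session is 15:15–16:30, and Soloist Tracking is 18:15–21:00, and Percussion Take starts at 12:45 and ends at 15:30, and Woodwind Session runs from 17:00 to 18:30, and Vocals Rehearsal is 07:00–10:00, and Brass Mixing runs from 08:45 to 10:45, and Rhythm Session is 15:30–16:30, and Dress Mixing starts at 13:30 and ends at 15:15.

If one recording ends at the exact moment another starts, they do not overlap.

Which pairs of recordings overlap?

Brass Mixing & Dress Session, Brass Mixing & Vocals Rehearsal, Dress Mixing & Percussion Take, Dress Session & Vocals Rehearsal, Percussion Take & Sectional Session, Rhythm Session & Sectional Session, Soloist Tracking & Woodwind Session

Two intervals overlap when each starts before the other ends.
Sorted by start: Vocals Rehearsal, Dress Session, Brass Mixing, Percussion Take, Dress Mixing, Sectional Session, Rhythm Session, Woodwind Session, Soloist Tracking.
Dress Session starts before Vocals Rehearsal ends → Vocals Rehearsal and Dress Session overlap.
Brass Mixing starts before Vocals Rehearsal ends → Vocals Rehearsal and Brass Mixing overlap.
Percussion Take starts after Vocals Rehearsal ends — done with Vocals Rehearsal.
Brass Mixing starts before Dress Session ends → Dress Session and Brass Mixing overlap.
Percussion Take starts after Dress Session ends — done with Dress Session.
Percussion Take starts after Brass Mixing ends — done with Brass Mixing.
Dress Mixing starts before Percussion Take ends → Percussion Take and Dress Mixing overlap.
Sectional Session starts before Percussion Take ends → Percussion Take and Sectional Session overlap.
Rhythm Session starts exactly when Percussion Take ends (back-to-back, no overlap) — done with Percussion Take.
Sectional Session starts exactly when Dress Mixing ends (back-to-back, no overlap) — done with Dress Mixing.
Rhythm Session starts before Sectional Session ends → Sectional Session and Rhythm Session overlap.
Woodwind Session starts after Sectional Session ends — done with Sectional Session.
Woodwind Session starts after Rhythm Session ends — done with Rhythm Session.
Soloist Tracking starts before Woodwind Session ends → Woodwind Session and Soloist Tracking overlap.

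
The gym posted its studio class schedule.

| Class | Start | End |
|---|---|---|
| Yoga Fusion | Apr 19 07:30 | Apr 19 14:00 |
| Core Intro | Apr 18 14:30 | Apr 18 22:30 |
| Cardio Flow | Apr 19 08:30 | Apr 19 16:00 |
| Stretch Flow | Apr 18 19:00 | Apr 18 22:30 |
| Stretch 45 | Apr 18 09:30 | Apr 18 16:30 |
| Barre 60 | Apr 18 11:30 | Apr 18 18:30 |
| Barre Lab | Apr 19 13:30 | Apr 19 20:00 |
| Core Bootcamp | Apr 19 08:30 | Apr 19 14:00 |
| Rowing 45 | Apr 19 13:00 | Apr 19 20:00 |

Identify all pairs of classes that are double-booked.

Barre 60 & Core Intro, Barre 60 & Stretch 45, Barre Lab & Cardio Flow, Barre Lab & Core Bootcamp, Barre Lab & Rowing 45, Barre Lab & Yoga Fusion, Cardio Flow & Core Bootcamp, Cardio Flow & Rowing 45, Cardio Flow & Yoga Fusion, Core Bootcamp & Rowing 45, Core Bootcamp & Yoga Fusion, Core Intro & Stretch 45, Core Intro & Stretch Flow, Rowing 45 & Yoga Fusion

Sorted by start: Stretch 45, Barre 60, Core Intro, Stretch Flow, Yoga Fusion, Core Bootcamp, Cardio Flow, Rowing 45, Barre Lab.
Barre 60 starts before Stretch 45 ends → Stretch 45 and Barre 60 overlap.
Core Intro starts before Stretch 45 ends → Stretch 45 and Core Intro overlap.
Stretch Flow starts after Stretch 45 ends — done with Stretch 45.
Core Intro starts before Barre 60 ends → Barre 60 and Core Intro overlap.
Stretch Flow starts after Barre 60 ends — done with Barre 60.
Stretch Flow starts before Core Intro ends → Core Intro and Stretch Flow overlap.
Yoga Fusion starts after Core Intro ends — done with Core Intro.
Yoga Fusion starts after Stretch Flow ends — done with Stretch Flow.
Core Bootcamp starts before Yoga Fusion ends → Yoga Fusion and Core Bootcamp overlap.
Cardio Flow starts before Yoga Fusion ends → Yoga Fusion and Cardio Flow overlap.
Rowing 45 starts before Yoga Fusion ends → Yoga Fusion and Rowing 45 overlap.
Barre Lab starts before Yoga Fusion ends → Yoga Fusion and Barre Lab overlap.
Cardio Flow starts before Core Bootcamp ends → Core Bootcamp and Cardio Flow overlap.
Rowing 45 starts before Core Bootcamp ends → Core Bootcamp and Rowing 45 overlap.
Barre Lab starts before Core Bootcamp ends → Core Bootcamp and Barre Lab overlap.
Rowing 45 starts before Cardio Flow ends → Cardio Flow and Rowing 45 overlap.
Barre Lab starts before Cardio Flow ends → Cardio Flow and Barre Lab overlap.
Barre Lab starts before Rowing 45 ends → Rowing 45 and Barre Lab overlap.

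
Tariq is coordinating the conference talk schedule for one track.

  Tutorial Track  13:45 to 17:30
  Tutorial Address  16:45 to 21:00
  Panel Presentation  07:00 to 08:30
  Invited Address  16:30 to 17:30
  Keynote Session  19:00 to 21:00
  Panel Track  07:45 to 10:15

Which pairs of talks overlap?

Sorted by start: Panel Presentation, Panel Track, Tutorial Track, Invited Address, Tutorial Address, Keynote Session.
Panel Track starts before Panel Presentation ends → Panel Presentation and Panel Track overlap.
Tutorial Track starts after Panel Presentation ends, so Panel Presentation has no further overlaps.
Tutorial Track starts after Panel Track ends, so Panel Track has no further overlaps.
Invited Address starts before Tutorial Track ends → Tutorial Track and Invited Address overlap.
Tutorial Address starts before Tutorial Track ends → Tutorial Track and Tutorial Address overlap.
Keynote Session starts after Tutorial Track ends.
Tutorial Address starts before Invited Address ends → Invited Address and Tutorial Address overlap.
Keynote Session starts after Invited Address ends.
Keynote Session starts before Tutorial Address ends → Tutorial Address and Keynote Session overlap.

Invited Address & Tutorial Address, Invited Address & Tutorial Track, Keynote Session & Tutorial Address, Panel Presentation & Panel Track, Tutorial Address & Tutorial Track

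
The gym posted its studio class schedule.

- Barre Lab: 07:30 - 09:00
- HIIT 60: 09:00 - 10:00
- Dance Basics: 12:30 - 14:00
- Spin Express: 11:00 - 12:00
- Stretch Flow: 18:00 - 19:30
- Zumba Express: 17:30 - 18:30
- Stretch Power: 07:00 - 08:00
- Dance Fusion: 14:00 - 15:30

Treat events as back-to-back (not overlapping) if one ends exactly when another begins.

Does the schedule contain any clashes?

Check each pair: they overlap iff neither finishes before the other starts.
Sorted by start: Stretch Power, Barre Lab, HIIT 60, Spin Express, Dance Basics, Dance Fusion, Zumba Express, Stretch Flow.
Barre Lab starts before Stretch Power ends → Stretch Power and Barre Lab overlap.
That's a conflict, so the schedule is not conflict-free.

Yes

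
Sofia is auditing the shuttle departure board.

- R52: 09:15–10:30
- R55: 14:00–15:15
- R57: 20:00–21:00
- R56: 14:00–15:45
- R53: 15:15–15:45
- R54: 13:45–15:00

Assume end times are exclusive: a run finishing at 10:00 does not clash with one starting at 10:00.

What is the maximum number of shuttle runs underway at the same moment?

3

Sweep the timeline, counting +1 at each start and −1 at each end (ends before starts at a tie):
09:15 start R52 → 1
10:30 end R52 → 0
13:45 start R54 → 1
14:00 start R55 → 2
14:00 start R56 → 3
15:00 end R54 → 2
15:15 end R55 → 1
15:15 start R53 → 2
15:45 end R53 → 1
15:45 end R56 → 0
20:00 start R57 → 1
21:00 end R57 → 0
Peak is 3, at 14:00 (R54, R55, R56).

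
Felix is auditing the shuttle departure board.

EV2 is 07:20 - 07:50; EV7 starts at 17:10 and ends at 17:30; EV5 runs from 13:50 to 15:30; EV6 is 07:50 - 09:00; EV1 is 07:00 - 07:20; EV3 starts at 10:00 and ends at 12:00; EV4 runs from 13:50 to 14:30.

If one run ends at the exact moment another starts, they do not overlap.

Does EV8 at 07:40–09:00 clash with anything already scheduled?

Yes — it overlaps EV2, EV6

EV1: ends 07:20 at or before EV8 starts 07:40 → clear.
EV2: starts 07:20 before EV8 ends 09:00, and ends 07:50 after EV8 starts 07:40 → overlap.
EV6: starts 07:50 before EV8 ends 09:00, and ends 09:00 after EV8 starts 07:40 → overlap.
EV3: starts 10:00 at or after EV8 ends 09:00 → clear.
EV4: starts 13:50 at or after EV8 ends 09:00 → clear.
EV5: starts 13:50 at or after EV8 ends 09:00 → clear.
EV7: starts 17:10 at or after EV8 ends 09:00 → clear.
EV8 overlaps EV2, EV6.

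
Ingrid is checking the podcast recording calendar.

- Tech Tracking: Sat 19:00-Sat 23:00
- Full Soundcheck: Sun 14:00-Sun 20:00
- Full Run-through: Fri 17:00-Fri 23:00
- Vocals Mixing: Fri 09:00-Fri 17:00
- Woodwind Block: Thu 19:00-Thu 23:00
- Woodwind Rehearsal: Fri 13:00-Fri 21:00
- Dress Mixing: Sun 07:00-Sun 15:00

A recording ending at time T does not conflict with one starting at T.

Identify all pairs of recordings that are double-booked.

Sorted by start: Woodwind Block, Vocals Mixing, Woodwind Rehearsal, Full Run-through, Tech Tracking, Dress Mixing, Full Soundcheck.
Vocals Mixing starts after Woodwind Block ends, so nothing later overlaps Woodwind Block either.
Woodwind Rehearsal starts before Vocals Mixing ends → Vocals Mixing and Woodwind Rehearsal overlap.
Full Run-through starts exactly when Vocals Mixing ends (back-to-back, no overlap), so nothing later overlaps Vocals Mixing either.
Full Run-through starts before Woodwind Rehearsal ends → Woodwind Rehearsal and Full Run-through overlap.
Tech Tracking starts after Woodwind Rehearsal ends, so nothing later overlaps Woodwind Rehearsal either.
Tech Tracking starts after Full Run-through ends, so nothing later overlaps Full Run-through either.
Dress Mixing starts after Tech Tracking ends, so nothing later overlaps Tech Tracking either.
Full Soundcheck starts before Dress Mixing ends → Dress Mixing and Full Soundcheck overlap.

Dress Mixing & Full Soundcheck, Full Run-through & Woodwind Rehearsal, Vocals Mixing & Woodwind Rehearsal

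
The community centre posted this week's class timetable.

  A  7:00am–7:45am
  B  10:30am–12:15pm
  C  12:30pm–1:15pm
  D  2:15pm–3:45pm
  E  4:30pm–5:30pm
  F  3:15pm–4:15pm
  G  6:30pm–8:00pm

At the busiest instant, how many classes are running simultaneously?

Sweep the timeline, counting +1 at each start and −1 at each end (ends before starts at a tie):
7:00am start A → 1
7:45am end A → 0
10:30am start B → 1
12:15pm end B → 0
12:30pm start C → 1
1:15pm end C → 0
2:15pm start D → 1
3:15pm start F → 2
3:45pm end D → 1
4:15pm end F → 0
4:30pm start E → 1
5:30pm end E → 0
6:30pm start G → 1
8:00pm end G → 0
Peak is 2, at 3:15pm (D, F).

2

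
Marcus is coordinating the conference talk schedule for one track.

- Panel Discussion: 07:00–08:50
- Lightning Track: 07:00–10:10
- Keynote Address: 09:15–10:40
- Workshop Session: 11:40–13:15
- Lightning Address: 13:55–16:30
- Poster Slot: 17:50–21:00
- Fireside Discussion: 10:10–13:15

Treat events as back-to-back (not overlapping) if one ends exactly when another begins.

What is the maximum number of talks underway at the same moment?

2

Walk through starts and ends in time order (an end at T is processed before a start at T):
07:00 start Lightning Track → 1
07:00 start Panel Discussion → 2
08:50 end Panel Discussion → 1
09:15 start Keynote Address → 2
10:10 end Lightning Track → 1
10:10 start Fireside Discussion → 2
10:40 end Keynote Address → 1
11:40 start Workshop Session → 2
13:15 end Fireside Discussion → 1
13:15 end Workshop Session → 0
13:55 start Lightning Address → 1
16:30 end Lightning Address → 0
17:50 start Poster Slot → 1
21:00 end Poster Slot → 0
Peak is 2, at 07:00 (Lightning Track, Panel Discussion).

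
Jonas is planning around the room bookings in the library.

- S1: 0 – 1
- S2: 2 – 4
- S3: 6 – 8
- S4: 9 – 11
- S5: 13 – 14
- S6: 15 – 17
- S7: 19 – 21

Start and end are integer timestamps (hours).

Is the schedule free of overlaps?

Sorted by start: S1, S2, S3, S4, S5, S6, S7.
S2 starts after S1 ends — done with S1.
S3 starts after S2 ends — done with S2.
S4 starts after S3 ends — done with S3.
S5 starts after S4 ends — done with S4.
S6 starts after S5 ends — done with S5.
S7 starts after S6 ends.
Every pair is clear; the schedule has no overlaps.

Yes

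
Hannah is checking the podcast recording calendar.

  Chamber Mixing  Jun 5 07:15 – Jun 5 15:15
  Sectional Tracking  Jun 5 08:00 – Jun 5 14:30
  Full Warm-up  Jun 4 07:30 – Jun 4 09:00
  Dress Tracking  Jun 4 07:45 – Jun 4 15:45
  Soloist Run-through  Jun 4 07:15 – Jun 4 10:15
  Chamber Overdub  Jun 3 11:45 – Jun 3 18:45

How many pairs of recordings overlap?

Two intervals overlap when each starts before the other ends.
Sorted by start: Chamber Overdub, Soloist Run-through, Full Warm-up, Dress Tracking, Chamber Mixing, Sectional Tracking.
Soloist Run-through starts after Chamber Overdub ends, so Chamber Overdub has no further overlaps.
Full Warm-up starts before Soloist Run-through ends → Soloist Run-through and Full Warm-up overlap.
Dress Tracking starts before Soloist Run-through ends → Soloist Run-through and Dress Tracking overlap.
Chamber Mixing starts after Soloist Run-through ends, so Soloist Run-through has no further overlaps.
Dress Tracking starts before Full Warm-up ends → Full Warm-up and Dress Tracking overlap.
Chamber Mixing starts after Full Warm-up ends, so Full Warm-up has no further overlaps.
Chamber Mixing starts after Dress Tracking ends, so Dress Tracking has no further overlaps.
Sectional Tracking starts before Chamber Mixing ends → Chamber Mixing and Sectional Tracking overlap.
Overlapping pairs: Chamber Mixing & Sectional Tracking, Dress Tracking & Full Warm-up, Dress Tracking & Soloist Run-through, Full Warm-up & Soloist Run-through — 4 in total.

4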